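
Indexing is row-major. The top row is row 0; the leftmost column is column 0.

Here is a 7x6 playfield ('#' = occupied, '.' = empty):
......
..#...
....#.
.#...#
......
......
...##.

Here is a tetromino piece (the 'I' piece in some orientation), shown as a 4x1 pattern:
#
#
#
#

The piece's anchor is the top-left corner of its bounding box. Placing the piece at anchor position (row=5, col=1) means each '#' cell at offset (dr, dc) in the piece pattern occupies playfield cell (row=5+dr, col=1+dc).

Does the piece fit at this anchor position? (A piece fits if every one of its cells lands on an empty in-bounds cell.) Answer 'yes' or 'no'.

Check each piece cell at anchor (5, 1):
  offset (0,0) -> (5,1): empty -> OK
  offset (1,0) -> (6,1): empty -> OK
  offset (2,0) -> (7,1): out of bounds -> FAIL
  offset (3,0) -> (8,1): out of bounds -> FAIL
All cells valid: no

Answer: no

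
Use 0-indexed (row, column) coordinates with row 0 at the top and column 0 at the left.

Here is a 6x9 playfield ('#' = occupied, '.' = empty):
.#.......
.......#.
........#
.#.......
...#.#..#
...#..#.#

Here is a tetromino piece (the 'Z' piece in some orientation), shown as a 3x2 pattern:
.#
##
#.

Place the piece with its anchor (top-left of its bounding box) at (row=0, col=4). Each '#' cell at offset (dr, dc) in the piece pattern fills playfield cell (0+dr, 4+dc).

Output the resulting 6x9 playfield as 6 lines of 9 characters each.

Answer: .#...#...
....##.#.
....#...#
.#.......
...#.#..#
...#..#.#

Derivation:
Fill (0+0,4+1) = (0,5)
Fill (0+1,4+0) = (1,4)
Fill (0+1,4+1) = (1,5)
Fill (0+2,4+0) = (2,4)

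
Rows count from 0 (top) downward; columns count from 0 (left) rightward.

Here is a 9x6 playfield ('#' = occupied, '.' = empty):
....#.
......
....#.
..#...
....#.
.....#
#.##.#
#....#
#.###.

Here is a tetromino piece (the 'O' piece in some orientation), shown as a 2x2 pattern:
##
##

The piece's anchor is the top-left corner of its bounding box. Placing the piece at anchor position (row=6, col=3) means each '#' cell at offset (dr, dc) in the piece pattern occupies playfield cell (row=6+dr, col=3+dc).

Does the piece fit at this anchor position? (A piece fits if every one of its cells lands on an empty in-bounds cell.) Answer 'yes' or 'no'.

Answer: no

Derivation:
Check each piece cell at anchor (6, 3):
  offset (0,0) -> (6,3): occupied ('#') -> FAIL
  offset (0,1) -> (6,4): empty -> OK
  offset (1,0) -> (7,3): empty -> OK
  offset (1,1) -> (7,4): empty -> OK
All cells valid: no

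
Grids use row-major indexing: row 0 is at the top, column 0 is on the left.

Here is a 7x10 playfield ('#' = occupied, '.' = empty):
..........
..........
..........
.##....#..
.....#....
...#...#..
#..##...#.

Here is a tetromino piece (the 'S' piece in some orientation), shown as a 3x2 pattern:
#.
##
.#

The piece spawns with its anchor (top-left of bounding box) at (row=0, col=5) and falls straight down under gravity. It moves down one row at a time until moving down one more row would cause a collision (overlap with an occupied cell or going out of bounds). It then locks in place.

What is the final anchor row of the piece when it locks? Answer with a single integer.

Answer: 2

Derivation:
Spawn at (row=0, col=5). Try each row:
  row 0: fits
  row 1: fits
  row 2: fits
  row 3: blocked -> lock at row 2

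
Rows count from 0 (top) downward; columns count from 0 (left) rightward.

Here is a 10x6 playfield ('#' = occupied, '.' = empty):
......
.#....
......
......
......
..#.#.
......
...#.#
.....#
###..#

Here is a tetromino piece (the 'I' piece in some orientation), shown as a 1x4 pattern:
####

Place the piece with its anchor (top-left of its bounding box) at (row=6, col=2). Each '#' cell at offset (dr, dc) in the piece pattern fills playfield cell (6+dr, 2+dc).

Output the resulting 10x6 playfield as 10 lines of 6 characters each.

Answer: ......
.#....
......
......
......
..#.#.
..####
...#.#
.....#
###..#

Derivation:
Fill (6+0,2+0) = (6,2)
Fill (6+0,2+1) = (6,3)
Fill (6+0,2+2) = (6,4)
Fill (6+0,2+3) = (6,5)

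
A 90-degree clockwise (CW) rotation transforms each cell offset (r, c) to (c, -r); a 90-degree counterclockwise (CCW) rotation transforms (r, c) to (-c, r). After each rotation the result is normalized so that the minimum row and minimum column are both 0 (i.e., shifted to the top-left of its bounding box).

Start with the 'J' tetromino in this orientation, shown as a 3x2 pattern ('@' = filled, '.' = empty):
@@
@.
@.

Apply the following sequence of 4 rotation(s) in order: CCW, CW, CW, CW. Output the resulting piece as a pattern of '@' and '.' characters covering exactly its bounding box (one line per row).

Answer: .@
.@
@@

Derivation:
Start:
@@
@.
@.
After rotation 1 (CCW):
@..
@@@
After rotation 2 (CW):
@@
@.
@.
After rotation 3 (CW):
@@@
..@
After rotation 4 (CW):
.@
.@
@@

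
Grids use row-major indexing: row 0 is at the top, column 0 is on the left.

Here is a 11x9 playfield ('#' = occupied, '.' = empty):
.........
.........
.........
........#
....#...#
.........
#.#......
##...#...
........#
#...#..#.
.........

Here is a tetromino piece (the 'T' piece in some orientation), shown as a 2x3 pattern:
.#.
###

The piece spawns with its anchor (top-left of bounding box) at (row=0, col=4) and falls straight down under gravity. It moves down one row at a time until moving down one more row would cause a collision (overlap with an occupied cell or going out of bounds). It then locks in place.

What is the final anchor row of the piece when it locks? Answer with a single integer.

Answer: 2

Derivation:
Spawn at (row=0, col=4). Try each row:
  row 0: fits
  row 1: fits
  row 2: fits
  row 3: blocked -> lock at row 2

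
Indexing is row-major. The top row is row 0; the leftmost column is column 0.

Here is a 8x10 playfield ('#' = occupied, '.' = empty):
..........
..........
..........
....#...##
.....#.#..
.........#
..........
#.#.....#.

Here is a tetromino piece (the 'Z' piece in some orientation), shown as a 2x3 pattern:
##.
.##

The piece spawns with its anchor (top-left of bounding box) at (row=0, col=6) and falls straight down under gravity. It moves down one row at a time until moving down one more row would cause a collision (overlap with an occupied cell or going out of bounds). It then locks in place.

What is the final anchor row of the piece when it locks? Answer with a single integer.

Spawn at (row=0, col=6). Try each row:
  row 0: fits
  row 1: fits
  row 2: blocked -> lock at row 1

Answer: 1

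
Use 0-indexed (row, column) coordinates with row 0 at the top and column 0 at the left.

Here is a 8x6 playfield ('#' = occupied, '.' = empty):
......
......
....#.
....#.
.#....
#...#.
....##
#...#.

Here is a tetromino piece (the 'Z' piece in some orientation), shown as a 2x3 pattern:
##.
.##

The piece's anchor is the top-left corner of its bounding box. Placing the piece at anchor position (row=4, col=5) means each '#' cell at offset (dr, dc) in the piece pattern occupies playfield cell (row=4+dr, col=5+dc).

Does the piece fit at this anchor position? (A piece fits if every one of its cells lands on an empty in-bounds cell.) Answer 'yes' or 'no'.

Answer: no

Derivation:
Check each piece cell at anchor (4, 5):
  offset (0,0) -> (4,5): empty -> OK
  offset (0,1) -> (4,6): out of bounds -> FAIL
  offset (1,1) -> (5,6): out of bounds -> FAIL
  offset (1,2) -> (5,7): out of bounds -> FAIL
All cells valid: no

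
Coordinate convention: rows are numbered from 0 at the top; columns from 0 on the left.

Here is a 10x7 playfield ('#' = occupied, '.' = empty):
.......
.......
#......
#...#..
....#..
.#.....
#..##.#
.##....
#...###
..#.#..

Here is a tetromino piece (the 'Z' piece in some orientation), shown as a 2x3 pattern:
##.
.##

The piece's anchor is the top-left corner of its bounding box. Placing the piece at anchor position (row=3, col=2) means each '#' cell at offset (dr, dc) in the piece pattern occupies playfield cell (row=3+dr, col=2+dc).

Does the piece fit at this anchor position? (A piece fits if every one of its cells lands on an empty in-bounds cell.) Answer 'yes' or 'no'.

Check each piece cell at anchor (3, 2):
  offset (0,0) -> (3,2): empty -> OK
  offset (0,1) -> (3,3): empty -> OK
  offset (1,1) -> (4,3): empty -> OK
  offset (1,2) -> (4,4): occupied ('#') -> FAIL
All cells valid: no

Answer: no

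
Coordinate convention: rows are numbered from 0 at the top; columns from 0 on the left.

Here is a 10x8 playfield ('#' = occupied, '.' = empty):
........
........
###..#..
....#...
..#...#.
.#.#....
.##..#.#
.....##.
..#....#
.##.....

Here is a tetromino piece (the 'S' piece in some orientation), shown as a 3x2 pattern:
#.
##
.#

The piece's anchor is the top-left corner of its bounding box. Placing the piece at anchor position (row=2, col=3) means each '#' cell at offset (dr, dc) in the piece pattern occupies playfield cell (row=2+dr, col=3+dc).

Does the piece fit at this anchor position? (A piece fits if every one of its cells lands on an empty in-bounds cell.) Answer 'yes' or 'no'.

Check each piece cell at anchor (2, 3):
  offset (0,0) -> (2,3): empty -> OK
  offset (1,0) -> (3,3): empty -> OK
  offset (1,1) -> (3,4): occupied ('#') -> FAIL
  offset (2,1) -> (4,4): empty -> OK
All cells valid: no

Answer: no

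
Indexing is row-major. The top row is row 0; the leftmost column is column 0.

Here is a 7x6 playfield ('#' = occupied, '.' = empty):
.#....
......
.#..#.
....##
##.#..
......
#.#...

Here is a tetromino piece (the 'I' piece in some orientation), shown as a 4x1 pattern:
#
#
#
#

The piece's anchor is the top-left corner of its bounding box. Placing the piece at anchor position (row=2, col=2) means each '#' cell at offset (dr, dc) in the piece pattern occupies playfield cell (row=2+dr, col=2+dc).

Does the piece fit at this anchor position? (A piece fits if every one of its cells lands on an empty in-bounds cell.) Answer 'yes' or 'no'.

Answer: yes

Derivation:
Check each piece cell at anchor (2, 2):
  offset (0,0) -> (2,2): empty -> OK
  offset (1,0) -> (3,2): empty -> OK
  offset (2,0) -> (4,2): empty -> OK
  offset (3,0) -> (5,2): empty -> OK
All cells valid: yes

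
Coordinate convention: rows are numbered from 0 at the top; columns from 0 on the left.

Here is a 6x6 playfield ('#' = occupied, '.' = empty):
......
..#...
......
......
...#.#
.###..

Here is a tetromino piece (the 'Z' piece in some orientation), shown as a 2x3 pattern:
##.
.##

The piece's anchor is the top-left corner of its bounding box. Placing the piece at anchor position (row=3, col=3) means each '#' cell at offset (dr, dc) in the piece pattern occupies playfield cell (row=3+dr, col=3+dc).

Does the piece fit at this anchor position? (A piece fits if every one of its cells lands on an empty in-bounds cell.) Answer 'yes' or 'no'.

Check each piece cell at anchor (3, 3):
  offset (0,0) -> (3,3): empty -> OK
  offset (0,1) -> (3,4): empty -> OK
  offset (1,1) -> (4,4): empty -> OK
  offset (1,2) -> (4,5): occupied ('#') -> FAIL
All cells valid: no

Answer: no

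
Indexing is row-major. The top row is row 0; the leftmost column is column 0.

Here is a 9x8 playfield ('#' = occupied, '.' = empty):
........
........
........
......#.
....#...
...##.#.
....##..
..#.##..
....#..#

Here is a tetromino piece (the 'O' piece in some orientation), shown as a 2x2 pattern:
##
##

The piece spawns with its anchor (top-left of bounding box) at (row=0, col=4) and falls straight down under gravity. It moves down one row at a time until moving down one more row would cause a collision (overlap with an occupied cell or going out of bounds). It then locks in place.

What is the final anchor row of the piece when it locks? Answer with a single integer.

Spawn at (row=0, col=4). Try each row:
  row 0: fits
  row 1: fits
  row 2: fits
  row 3: blocked -> lock at row 2

Answer: 2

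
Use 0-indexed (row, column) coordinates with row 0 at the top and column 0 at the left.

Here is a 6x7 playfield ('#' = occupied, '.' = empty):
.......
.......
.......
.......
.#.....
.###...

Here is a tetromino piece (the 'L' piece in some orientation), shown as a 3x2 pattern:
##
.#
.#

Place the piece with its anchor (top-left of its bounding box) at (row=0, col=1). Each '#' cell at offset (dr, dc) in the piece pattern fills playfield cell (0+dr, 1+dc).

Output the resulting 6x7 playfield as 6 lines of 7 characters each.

Answer: .##....
..#....
..#....
.......
.#.....
.###...

Derivation:
Fill (0+0,1+0) = (0,1)
Fill (0+0,1+1) = (0,2)
Fill (0+1,1+1) = (1,2)
Fill (0+2,1+1) = (2,2)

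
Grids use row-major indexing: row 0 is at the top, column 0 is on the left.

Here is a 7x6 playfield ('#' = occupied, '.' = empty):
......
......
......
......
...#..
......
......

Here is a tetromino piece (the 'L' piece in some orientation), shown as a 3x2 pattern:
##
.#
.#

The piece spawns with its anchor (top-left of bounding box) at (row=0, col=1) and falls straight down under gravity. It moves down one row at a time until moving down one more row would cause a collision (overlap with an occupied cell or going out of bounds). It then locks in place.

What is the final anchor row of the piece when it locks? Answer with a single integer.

Answer: 4

Derivation:
Spawn at (row=0, col=1). Try each row:
  row 0: fits
  row 1: fits
  row 2: fits
  row 3: fits
  row 4: fits
  row 5: blocked -> lock at row 4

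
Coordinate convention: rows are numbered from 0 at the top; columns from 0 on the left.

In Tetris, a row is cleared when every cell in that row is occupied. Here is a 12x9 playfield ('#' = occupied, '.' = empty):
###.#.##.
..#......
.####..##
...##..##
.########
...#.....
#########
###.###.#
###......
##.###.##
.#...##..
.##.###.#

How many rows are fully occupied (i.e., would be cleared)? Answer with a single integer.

Answer: 1

Derivation:
Check each row:
  row 0: 3 empty cells -> not full
  row 1: 8 empty cells -> not full
  row 2: 3 empty cells -> not full
  row 3: 5 empty cells -> not full
  row 4: 1 empty cell -> not full
  row 5: 8 empty cells -> not full
  row 6: 0 empty cells -> FULL (clear)
  row 7: 2 empty cells -> not full
  row 8: 6 empty cells -> not full
  row 9: 2 empty cells -> not full
  row 10: 6 empty cells -> not full
  row 11: 3 empty cells -> not full
Total rows cleared: 1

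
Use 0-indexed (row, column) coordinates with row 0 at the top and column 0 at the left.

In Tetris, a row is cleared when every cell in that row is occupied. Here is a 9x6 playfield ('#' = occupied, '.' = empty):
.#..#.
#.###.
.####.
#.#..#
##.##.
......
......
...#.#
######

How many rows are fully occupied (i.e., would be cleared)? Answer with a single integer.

Answer: 1

Derivation:
Check each row:
  row 0: 4 empty cells -> not full
  row 1: 2 empty cells -> not full
  row 2: 2 empty cells -> not full
  row 3: 3 empty cells -> not full
  row 4: 2 empty cells -> not full
  row 5: 6 empty cells -> not full
  row 6: 6 empty cells -> not full
  row 7: 4 empty cells -> not full
  row 8: 0 empty cells -> FULL (clear)
Total rows cleared: 1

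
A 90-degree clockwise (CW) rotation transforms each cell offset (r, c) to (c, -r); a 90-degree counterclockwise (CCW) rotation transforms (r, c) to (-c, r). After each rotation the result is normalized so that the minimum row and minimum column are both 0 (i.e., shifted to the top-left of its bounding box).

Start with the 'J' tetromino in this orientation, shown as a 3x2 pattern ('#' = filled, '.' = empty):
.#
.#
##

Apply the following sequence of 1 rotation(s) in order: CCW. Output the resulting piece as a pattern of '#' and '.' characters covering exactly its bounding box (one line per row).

Answer: ###
..#

Derivation:
Start:
.#
.#
##
After rotation 1 (CCW):
###
..#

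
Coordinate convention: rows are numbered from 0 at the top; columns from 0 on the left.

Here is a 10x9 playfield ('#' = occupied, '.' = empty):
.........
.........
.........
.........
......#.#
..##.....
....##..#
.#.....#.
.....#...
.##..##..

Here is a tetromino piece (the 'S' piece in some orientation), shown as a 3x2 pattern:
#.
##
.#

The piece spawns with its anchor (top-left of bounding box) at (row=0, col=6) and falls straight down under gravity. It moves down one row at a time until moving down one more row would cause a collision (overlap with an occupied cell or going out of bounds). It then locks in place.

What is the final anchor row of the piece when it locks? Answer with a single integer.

Spawn at (row=0, col=6). Try each row:
  row 0: fits
  row 1: fits
  row 2: fits
  row 3: blocked -> lock at row 2

Answer: 2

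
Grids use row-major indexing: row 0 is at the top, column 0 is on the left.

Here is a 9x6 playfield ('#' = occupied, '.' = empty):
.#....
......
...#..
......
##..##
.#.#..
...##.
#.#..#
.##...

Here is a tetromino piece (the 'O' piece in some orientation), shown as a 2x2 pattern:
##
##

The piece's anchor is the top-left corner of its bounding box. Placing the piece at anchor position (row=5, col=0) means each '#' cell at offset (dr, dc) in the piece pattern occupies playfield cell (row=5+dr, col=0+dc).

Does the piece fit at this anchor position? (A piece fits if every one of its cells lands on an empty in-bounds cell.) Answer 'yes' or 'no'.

Answer: no

Derivation:
Check each piece cell at anchor (5, 0):
  offset (0,0) -> (5,0): empty -> OK
  offset (0,1) -> (5,1): occupied ('#') -> FAIL
  offset (1,0) -> (6,0): empty -> OK
  offset (1,1) -> (6,1): empty -> OK
All cells valid: no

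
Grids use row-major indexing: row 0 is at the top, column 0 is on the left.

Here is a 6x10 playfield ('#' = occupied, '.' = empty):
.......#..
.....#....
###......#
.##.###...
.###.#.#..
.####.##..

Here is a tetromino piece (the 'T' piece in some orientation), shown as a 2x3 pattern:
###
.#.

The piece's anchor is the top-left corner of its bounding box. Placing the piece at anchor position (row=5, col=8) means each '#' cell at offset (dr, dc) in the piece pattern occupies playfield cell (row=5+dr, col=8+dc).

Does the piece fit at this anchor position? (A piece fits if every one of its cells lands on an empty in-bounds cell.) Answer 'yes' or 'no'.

Check each piece cell at anchor (5, 8):
  offset (0,0) -> (5,8): empty -> OK
  offset (0,1) -> (5,9): empty -> OK
  offset (0,2) -> (5,10): out of bounds -> FAIL
  offset (1,1) -> (6,9): out of bounds -> FAIL
All cells valid: no

Answer: no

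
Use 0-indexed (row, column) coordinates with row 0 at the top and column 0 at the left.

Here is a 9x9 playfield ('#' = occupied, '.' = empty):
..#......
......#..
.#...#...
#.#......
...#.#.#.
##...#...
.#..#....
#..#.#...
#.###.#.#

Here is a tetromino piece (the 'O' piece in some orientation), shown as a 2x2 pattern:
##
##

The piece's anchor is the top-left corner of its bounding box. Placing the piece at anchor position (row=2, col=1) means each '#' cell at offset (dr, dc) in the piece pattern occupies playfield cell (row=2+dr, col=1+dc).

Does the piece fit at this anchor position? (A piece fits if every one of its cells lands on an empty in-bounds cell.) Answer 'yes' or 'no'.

Check each piece cell at anchor (2, 1):
  offset (0,0) -> (2,1): occupied ('#') -> FAIL
  offset (0,1) -> (2,2): empty -> OK
  offset (1,0) -> (3,1): empty -> OK
  offset (1,1) -> (3,2): occupied ('#') -> FAIL
All cells valid: no

Answer: no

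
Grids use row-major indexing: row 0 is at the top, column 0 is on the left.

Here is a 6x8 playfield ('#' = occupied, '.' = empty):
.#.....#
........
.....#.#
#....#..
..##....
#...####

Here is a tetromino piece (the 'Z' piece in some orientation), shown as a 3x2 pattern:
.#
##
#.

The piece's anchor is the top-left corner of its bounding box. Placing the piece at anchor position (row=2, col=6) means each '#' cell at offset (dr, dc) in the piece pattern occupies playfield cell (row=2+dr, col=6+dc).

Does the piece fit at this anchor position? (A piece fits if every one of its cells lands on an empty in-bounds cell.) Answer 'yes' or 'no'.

Answer: no

Derivation:
Check each piece cell at anchor (2, 6):
  offset (0,1) -> (2,7): occupied ('#') -> FAIL
  offset (1,0) -> (3,6): empty -> OK
  offset (1,1) -> (3,7): empty -> OK
  offset (2,0) -> (4,6): empty -> OK
All cells valid: no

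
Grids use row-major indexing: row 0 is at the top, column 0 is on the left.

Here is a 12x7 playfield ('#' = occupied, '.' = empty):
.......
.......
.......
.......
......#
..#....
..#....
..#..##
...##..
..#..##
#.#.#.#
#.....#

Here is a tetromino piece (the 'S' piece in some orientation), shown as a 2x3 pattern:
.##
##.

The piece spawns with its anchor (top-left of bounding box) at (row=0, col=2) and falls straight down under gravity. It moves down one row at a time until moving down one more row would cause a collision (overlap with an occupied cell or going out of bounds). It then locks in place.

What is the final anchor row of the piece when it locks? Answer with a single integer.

Spawn at (row=0, col=2). Try each row:
  row 0: fits
  row 1: fits
  row 2: fits
  row 3: fits
  row 4: blocked -> lock at row 3

Answer: 3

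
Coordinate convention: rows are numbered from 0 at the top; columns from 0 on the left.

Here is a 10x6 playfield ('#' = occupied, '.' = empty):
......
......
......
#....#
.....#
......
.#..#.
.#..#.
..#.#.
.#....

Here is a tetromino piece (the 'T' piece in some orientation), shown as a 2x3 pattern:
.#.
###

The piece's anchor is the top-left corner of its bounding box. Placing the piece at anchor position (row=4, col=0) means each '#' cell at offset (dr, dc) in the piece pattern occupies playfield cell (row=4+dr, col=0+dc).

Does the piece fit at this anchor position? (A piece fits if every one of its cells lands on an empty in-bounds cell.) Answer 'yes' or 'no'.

Check each piece cell at anchor (4, 0):
  offset (0,1) -> (4,1): empty -> OK
  offset (1,0) -> (5,0): empty -> OK
  offset (1,1) -> (5,1): empty -> OK
  offset (1,2) -> (5,2): empty -> OK
All cells valid: yes

Answer: yes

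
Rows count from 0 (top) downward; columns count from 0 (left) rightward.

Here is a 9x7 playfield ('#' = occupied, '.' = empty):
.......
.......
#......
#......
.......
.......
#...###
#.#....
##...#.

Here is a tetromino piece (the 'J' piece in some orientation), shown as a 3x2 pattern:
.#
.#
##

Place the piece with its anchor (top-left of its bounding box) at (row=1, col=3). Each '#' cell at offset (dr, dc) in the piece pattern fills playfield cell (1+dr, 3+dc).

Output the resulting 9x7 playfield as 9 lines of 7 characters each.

Answer: .......
....#..
#...#..
#..##..
.......
.......
#...###
#.#....
##...#.

Derivation:
Fill (1+0,3+1) = (1,4)
Fill (1+1,3+1) = (2,4)
Fill (1+2,3+0) = (3,3)
Fill (1+2,3+1) = (3,4)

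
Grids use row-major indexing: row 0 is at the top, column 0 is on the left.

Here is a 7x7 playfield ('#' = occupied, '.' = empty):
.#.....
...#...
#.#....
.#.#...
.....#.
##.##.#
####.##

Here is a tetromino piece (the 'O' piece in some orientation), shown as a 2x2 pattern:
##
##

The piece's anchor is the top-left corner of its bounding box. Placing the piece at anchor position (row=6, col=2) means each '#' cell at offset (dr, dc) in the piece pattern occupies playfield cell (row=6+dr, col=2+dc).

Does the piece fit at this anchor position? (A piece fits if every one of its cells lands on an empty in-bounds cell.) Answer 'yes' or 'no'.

Check each piece cell at anchor (6, 2):
  offset (0,0) -> (6,2): occupied ('#') -> FAIL
  offset (0,1) -> (6,3): occupied ('#') -> FAIL
  offset (1,0) -> (7,2): out of bounds -> FAIL
  offset (1,1) -> (7,3): out of bounds -> FAIL
All cells valid: no

Answer: no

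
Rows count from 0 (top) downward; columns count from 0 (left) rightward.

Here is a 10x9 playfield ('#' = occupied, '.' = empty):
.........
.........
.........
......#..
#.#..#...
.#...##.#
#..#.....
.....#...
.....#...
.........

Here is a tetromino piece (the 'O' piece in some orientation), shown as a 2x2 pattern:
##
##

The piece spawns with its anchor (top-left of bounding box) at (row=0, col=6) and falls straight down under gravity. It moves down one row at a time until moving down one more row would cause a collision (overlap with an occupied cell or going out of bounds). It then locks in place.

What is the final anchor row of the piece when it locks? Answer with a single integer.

Spawn at (row=0, col=6). Try each row:
  row 0: fits
  row 1: fits
  row 2: blocked -> lock at row 1

Answer: 1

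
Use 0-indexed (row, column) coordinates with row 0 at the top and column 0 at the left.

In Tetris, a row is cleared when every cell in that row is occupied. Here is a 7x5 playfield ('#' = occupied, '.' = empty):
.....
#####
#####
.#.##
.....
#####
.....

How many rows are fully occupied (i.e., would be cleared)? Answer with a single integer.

Check each row:
  row 0: 5 empty cells -> not full
  row 1: 0 empty cells -> FULL (clear)
  row 2: 0 empty cells -> FULL (clear)
  row 3: 2 empty cells -> not full
  row 4: 5 empty cells -> not full
  row 5: 0 empty cells -> FULL (clear)
  row 6: 5 empty cells -> not full
Total rows cleared: 3

Answer: 3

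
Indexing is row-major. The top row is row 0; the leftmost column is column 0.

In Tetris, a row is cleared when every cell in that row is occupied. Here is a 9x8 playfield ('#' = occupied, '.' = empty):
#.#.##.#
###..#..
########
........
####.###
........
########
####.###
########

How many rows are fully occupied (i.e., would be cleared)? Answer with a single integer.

Answer: 3

Derivation:
Check each row:
  row 0: 3 empty cells -> not full
  row 1: 4 empty cells -> not full
  row 2: 0 empty cells -> FULL (clear)
  row 3: 8 empty cells -> not full
  row 4: 1 empty cell -> not full
  row 5: 8 empty cells -> not full
  row 6: 0 empty cells -> FULL (clear)
  row 7: 1 empty cell -> not full
  row 8: 0 empty cells -> FULL (clear)
Total rows cleared: 3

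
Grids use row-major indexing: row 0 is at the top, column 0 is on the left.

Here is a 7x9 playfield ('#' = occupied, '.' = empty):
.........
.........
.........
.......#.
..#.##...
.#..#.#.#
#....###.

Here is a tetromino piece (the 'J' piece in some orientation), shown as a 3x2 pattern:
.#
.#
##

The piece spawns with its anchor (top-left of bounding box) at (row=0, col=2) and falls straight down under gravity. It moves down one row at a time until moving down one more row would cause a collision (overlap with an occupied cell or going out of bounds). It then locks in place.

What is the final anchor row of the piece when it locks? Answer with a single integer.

Spawn at (row=0, col=2). Try each row:
  row 0: fits
  row 1: fits
  row 2: blocked -> lock at row 1

Answer: 1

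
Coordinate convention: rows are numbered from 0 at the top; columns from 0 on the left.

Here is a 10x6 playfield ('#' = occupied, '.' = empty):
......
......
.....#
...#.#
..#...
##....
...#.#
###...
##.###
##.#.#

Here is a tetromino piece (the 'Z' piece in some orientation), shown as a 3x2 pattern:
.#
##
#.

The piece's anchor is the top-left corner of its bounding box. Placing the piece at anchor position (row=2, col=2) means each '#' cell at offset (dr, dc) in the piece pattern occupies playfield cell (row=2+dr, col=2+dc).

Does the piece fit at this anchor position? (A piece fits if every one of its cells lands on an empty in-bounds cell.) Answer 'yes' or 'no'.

Check each piece cell at anchor (2, 2):
  offset (0,1) -> (2,3): empty -> OK
  offset (1,0) -> (3,2): empty -> OK
  offset (1,1) -> (3,3): occupied ('#') -> FAIL
  offset (2,0) -> (4,2): occupied ('#') -> FAIL
All cells valid: no

Answer: no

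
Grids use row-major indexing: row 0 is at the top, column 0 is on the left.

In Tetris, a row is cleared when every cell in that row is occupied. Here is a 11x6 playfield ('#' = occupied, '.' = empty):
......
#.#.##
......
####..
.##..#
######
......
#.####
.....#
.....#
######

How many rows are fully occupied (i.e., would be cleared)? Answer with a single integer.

Check each row:
  row 0: 6 empty cells -> not full
  row 1: 2 empty cells -> not full
  row 2: 6 empty cells -> not full
  row 3: 2 empty cells -> not full
  row 4: 3 empty cells -> not full
  row 5: 0 empty cells -> FULL (clear)
  row 6: 6 empty cells -> not full
  row 7: 1 empty cell -> not full
  row 8: 5 empty cells -> not full
  row 9: 5 empty cells -> not full
  row 10: 0 empty cells -> FULL (clear)
Total rows cleared: 2

Answer: 2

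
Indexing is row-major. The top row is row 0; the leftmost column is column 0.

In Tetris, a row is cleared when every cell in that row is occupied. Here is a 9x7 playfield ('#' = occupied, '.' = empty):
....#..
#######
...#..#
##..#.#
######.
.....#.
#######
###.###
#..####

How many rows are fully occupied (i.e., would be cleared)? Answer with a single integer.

Answer: 2

Derivation:
Check each row:
  row 0: 6 empty cells -> not full
  row 1: 0 empty cells -> FULL (clear)
  row 2: 5 empty cells -> not full
  row 3: 3 empty cells -> not full
  row 4: 1 empty cell -> not full
  row 5: 6 empty cells -> not full
  row 6: 0 empty cells -> FULL (clear)
  row 7: 1 empty cell -> not full
  row 8: 2 empty cells -> not full
Total rows cleared: 2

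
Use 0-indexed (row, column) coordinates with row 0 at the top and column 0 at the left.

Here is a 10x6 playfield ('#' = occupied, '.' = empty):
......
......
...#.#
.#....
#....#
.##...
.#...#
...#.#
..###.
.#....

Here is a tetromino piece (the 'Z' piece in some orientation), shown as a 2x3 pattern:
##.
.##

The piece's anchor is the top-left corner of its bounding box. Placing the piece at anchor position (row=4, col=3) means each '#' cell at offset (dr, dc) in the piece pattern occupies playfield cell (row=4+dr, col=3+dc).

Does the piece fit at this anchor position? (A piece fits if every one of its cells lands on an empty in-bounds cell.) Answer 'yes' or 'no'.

Check each piece cell at anchor (4, 3):
  offset (0,0) -> (4,3): empty -> OK
  offset (0,1) -> (4,4): empty -> OK
  offset (1,1) -> (5,4): empty -> OK
  offset (1,2) -> (5,5): empty -> OK
All cells valid: yes

Answer: yes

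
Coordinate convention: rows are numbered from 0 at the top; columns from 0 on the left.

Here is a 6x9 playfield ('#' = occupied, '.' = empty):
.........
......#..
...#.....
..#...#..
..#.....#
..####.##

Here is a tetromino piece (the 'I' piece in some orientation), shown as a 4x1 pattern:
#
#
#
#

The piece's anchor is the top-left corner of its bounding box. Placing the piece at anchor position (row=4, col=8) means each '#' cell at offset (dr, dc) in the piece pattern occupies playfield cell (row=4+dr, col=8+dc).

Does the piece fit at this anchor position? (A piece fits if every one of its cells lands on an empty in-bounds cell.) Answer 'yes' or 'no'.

Check each piece cell at anchor (4, 8):
  offset (0,0) -> (4,8): occupied ('#') -> FAIL
  offset (1,0) -> (5,8): occupied ('#') -> FAIL
  offset (2,0) -> (6,8): out of bounds -> FAIL
  offset (3,0) -> (7,8): out of bounds -> FAIL
All cells valid: no

Answer: no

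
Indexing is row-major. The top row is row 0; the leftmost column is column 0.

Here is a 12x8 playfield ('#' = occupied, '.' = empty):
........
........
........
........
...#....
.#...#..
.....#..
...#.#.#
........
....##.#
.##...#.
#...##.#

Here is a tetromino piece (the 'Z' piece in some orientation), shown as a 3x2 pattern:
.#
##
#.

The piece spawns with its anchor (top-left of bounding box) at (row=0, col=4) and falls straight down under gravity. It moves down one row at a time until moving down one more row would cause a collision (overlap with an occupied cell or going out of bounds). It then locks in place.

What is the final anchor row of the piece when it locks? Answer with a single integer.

Spawn at (row=0, col=4). Try each row:
  row 0: fits
  row 1: fits
  row 2: fits
  row 3: fits
  row 4: blocked -> lock at row 3

Answer: 3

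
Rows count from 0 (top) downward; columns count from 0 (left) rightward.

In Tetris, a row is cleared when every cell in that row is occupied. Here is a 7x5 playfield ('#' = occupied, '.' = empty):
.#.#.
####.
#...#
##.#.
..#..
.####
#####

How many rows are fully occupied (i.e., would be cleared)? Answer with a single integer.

Check each row:
  row 0: 3 empty cells -> not full
  row 1: 1 empty cell -> not full
  row 2: 3 empty cells -> not full
  row 3: 2 empty cells -> not full
  row 4: 4 empty cells -> not full
  row 5: 1 empty cell -> not full
  row 6: 0 empty cells -> FULL (clear)
Total rows cleared: 1

Answer: 1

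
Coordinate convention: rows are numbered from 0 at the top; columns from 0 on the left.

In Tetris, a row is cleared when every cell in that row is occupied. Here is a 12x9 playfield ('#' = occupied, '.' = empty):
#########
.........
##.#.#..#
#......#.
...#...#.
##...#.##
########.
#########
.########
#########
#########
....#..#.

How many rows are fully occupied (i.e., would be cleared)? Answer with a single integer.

Answer: 4

Derivation:
Check each row:
  row 0: 0 empty cells -> FULL (clear)
  row 1: 9 empty cells -> not full
  row 2: 4 empty cells -> not full
  row 3: 7 empty cells -> not full
  row 4: 7 empty cells -> not full
  row 5: 4 empty cells -> not full
  row 6: 1 empty cell -> not full
  row 7: 0 empty cells -> FULL (clear)
  row 8: 1 empty cell -> not full
  row 9: 0 empty cells -> FULL (clear)
  row 10: 0 empty cells -> FULL (clear)
  row 11: 7 empty cells -> not full
Total rows cleared: 4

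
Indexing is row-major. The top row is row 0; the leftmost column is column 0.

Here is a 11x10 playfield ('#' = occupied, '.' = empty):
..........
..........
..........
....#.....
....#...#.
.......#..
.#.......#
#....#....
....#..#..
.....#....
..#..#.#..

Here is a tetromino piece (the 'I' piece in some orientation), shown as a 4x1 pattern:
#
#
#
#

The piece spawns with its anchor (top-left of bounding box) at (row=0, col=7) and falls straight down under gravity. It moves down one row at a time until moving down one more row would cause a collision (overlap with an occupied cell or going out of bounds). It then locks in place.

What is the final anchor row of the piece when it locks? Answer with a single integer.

Spawn at (row=0, col=7). Try each row:
  row 0: fits
  row 1: fits
  row 2: blocked -> lock at row 1

Answer: 1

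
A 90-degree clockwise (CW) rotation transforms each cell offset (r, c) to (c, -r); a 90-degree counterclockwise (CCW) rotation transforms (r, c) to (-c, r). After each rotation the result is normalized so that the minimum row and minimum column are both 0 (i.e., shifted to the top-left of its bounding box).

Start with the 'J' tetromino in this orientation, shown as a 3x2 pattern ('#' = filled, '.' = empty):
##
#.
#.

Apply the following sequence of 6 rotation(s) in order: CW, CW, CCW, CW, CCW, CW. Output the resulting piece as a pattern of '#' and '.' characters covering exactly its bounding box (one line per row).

Start:
##
#.
#.
After rotation 1 (CW):
###
..#
After rotation 2 (CW):
.#
.#
##
After rotation 3 (CCW):
###
..#
After rotation 4 (CW):
.#
.#
##
After rotation 5 (CCW):
###
..#
After rotation 6 (CW):
.#
.#
##

Answer: .#
.#
##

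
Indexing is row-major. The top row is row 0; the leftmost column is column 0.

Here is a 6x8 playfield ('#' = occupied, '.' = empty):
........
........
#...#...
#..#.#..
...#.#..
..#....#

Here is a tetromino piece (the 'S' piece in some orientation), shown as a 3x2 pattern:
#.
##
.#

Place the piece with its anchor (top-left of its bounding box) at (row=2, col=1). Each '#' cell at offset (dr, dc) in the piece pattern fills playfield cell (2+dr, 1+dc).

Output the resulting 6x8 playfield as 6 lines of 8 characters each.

Answer: ........
........
##..#...
####.#..
..##.#..
..#....#

Derivation:
Fill (2+0,1+0) = (2,1)
Fill (2+1,1+0) = (3,1)
Fill (2+1,1+1) = (3,2)
Fill (2+2,1+1) = (4,2)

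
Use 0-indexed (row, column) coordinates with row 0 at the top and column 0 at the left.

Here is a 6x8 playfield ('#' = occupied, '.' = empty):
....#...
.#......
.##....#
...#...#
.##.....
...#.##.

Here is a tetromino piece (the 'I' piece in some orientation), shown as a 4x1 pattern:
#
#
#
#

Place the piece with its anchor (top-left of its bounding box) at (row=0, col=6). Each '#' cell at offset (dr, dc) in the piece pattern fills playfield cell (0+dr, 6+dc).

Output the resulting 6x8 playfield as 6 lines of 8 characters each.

Fill (0+0,6+0) = (0,6)
Fill (0+1,6+0) = (1,6)
Fill (0+2,6+0) = (2,6)
Fill (0+3,6+0) = (3,6)

Answer: ....#.#.
.#....#.
.##...##
...#..##
.##.....
...#.##.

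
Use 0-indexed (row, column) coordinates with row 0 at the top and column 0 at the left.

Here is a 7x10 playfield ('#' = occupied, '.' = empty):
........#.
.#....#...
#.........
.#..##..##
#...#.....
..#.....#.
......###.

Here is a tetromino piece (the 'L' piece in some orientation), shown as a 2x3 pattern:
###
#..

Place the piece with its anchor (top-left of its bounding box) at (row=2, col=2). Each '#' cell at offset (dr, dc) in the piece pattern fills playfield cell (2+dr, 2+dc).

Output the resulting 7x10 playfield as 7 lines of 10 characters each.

Fill (2+0,2+0) = (2,2)
Fill (2+0,2+1) = (2,3)
Fill (2+0,2+2) = (2,4)
Fill (2+1,2+0) = (3,2)

Answer: ........#.
.#....#...
#.###.....
.##.##..##
#...#.....
..#.....#.
......###.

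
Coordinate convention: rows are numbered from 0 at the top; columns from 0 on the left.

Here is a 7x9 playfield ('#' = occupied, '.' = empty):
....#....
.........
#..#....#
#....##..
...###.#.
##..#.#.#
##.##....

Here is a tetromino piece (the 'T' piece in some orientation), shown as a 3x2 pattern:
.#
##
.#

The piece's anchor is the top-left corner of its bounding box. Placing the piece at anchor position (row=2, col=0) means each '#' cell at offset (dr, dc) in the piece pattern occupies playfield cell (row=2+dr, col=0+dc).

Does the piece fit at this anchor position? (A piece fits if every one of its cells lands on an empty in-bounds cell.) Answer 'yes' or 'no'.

Check each piece cell at anchor (2, 0):
  offset (0,1) -> (2,1): empty -> OK
  offset (1,0) -> (3,0): occupied ('#') -> FAIL
  offset (1,1) -> (3,1): empty -> OK
  offset (2,1) -> (4,1): empty -> OK
All cells valid: no

Answer: no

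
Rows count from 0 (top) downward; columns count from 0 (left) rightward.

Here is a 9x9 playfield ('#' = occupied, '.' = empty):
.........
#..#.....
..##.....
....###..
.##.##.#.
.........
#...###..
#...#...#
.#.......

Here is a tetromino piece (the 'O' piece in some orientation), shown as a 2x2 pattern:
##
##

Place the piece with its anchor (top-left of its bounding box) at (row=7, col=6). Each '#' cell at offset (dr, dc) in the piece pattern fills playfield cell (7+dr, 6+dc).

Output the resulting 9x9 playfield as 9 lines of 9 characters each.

Fill (7+0,6+0) = (7,6)
Fill (7+0,6+1) = (7,7)
Fill (7+1,6+0) = (8,6)
Fill (7+1,6+1) = (8,7)

Answer: .........
#..#.....
..##.....
....###..
.##.##.#.
.........
#...###..
#...#.###
.#....##.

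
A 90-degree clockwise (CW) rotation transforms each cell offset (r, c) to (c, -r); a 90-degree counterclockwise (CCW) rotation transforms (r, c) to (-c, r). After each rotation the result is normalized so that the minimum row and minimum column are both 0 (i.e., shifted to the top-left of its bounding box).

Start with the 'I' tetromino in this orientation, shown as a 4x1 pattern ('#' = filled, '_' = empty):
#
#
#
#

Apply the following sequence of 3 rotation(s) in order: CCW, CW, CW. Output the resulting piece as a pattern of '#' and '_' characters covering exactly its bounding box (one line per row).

Answer: ####

Derivation:
Start:
#
#
#
#
After rotation 1 (CCW):
####
After rotation 2 (CW):
#
#
#
#
After rotation 3 (CW):
####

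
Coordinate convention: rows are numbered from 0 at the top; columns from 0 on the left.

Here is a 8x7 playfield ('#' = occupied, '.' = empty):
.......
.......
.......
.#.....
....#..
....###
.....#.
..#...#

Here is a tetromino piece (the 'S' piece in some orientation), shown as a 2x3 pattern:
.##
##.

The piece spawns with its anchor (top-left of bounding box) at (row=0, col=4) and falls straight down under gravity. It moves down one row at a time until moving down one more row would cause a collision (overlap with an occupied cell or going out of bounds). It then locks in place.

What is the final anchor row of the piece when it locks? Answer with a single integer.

Answer: 2

Derivation:
Spawn at (row=0, col=4). Try each row:
  row 0: fits
  row 1: fits
  row 2: fits
  row 3: blocked -> lock at row 2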